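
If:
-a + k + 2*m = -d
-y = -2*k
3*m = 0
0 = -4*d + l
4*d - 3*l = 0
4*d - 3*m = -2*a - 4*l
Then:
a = 0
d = 0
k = 0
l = 0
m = 0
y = 0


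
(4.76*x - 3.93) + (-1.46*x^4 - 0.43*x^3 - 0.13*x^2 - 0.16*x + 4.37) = -1.46*x^4 - 0.43*x^3 - 0.13*x^2 + 4.6*x + 0.44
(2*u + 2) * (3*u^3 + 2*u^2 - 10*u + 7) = 6*u^4 + 10*u^3 - 16*u^2 - 6*u + 14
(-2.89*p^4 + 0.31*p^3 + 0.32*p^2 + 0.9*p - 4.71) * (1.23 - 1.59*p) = 4.5951*p^5 - 4.0476*p^4 - 0.1275*p^3 - 1.0374*p^2 + 8.5959*p - 5.7933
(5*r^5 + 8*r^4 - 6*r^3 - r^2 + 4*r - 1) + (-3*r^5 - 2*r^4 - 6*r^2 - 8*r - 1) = 2*r^5 + 6*r^4 - 6*r^3 - 7*r^2 - 4*r - 2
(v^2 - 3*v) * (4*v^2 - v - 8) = 4*v^4 - 13*v^3 - 5*v^2 + 24*v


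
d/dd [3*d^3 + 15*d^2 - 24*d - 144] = 9*d^2 + 30*d - 24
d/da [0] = 0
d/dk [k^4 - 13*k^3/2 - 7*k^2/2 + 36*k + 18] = 4*k^3 - 39*k^2/2 - 7*k + 36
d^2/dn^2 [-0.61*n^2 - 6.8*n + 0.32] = -1.22000000000000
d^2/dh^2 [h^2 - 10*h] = 2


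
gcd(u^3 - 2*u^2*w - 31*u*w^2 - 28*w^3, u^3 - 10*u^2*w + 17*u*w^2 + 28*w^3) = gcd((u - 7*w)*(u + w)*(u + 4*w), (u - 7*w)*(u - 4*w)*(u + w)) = u^2 - 6*u*w - 7*w^2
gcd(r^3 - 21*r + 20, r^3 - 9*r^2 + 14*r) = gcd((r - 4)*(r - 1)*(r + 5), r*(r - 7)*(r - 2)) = 1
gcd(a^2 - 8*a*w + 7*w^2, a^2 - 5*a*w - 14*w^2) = -a + 7*w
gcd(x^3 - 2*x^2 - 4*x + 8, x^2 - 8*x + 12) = x - 2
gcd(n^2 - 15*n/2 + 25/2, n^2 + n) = 1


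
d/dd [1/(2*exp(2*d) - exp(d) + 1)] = (1 - 4*exp(d))*exp(d)/(2*exp(2*d) - exp(d) + 1)^2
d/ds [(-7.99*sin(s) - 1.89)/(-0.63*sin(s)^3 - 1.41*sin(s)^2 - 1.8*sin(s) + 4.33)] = (-12.88035*sin(s) + 2.51685*sin(3*s) + 7.419*cos(2*s) - 45.4177)*cos(s)/(0.63*sin(s)^3 + 1.41*sin(s)^2 + 1.8*sin(s) - 4.33)^2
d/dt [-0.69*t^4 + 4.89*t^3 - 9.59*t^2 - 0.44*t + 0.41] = -2.76*t^3 + 14.67*t^2 - 19.18*t - 0.44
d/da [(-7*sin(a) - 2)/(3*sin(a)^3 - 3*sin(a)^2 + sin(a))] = (42*sin(a)^3 - 3*sin(a)^2 - 12*sin(a) + 2)*cos(a)/((3*sin(a)^2 - 3*sin(a) + 1)^2*sin(a)^2)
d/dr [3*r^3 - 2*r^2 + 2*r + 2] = 9*r^2 - 4*r + 2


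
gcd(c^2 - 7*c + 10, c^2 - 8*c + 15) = c - 5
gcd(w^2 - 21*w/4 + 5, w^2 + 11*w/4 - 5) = w - 5/4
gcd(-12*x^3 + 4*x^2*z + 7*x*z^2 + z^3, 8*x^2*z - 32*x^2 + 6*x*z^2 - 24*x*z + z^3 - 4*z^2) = 2*x + z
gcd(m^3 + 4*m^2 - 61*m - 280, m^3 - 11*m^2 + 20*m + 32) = m - 8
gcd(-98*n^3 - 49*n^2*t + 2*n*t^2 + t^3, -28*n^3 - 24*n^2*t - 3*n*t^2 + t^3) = -14*n^2 - 5*n*t + t^2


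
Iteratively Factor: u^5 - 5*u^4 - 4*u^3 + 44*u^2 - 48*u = (u)*(u^4 - 5*u^3 - 4*u^2 + 44*u - 48) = u*(u - 2)*(u^3 - 3*u^2 - 10*u + 24) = u*(u - 2)^2*(u^2 - u - 12) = u*(u - 4)*(u - 2)^2*(u + 3)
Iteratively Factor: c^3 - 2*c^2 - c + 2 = (c - 1)*(c^2 - c - 2) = (c - 1)*(c + 1)*(c - 2)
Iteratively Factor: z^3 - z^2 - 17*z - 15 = (z - 5)*(z^2 + 4*z + 3) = (z - 5)*(z + 3)*(z + 1)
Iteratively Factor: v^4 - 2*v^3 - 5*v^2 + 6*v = (v - 1)*(v^3 - v^2 - 6*v) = (v - 1)*(v + 2)*(v^2 - 3*v) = v*(v - 1)*(v + 2)*(v - 3)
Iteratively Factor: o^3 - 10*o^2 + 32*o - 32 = (o - 4)*(o^2 - 6*o + 8) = (o - 4)^2*(o - 2)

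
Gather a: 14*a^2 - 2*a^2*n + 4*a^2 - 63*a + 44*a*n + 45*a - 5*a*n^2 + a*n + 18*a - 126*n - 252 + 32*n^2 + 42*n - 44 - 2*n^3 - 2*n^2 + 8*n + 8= a^2*(18 - 2*n) + a*(-5*n^2 + 45*n) - 2*n^3 + 30*n^2 - 76*n - 288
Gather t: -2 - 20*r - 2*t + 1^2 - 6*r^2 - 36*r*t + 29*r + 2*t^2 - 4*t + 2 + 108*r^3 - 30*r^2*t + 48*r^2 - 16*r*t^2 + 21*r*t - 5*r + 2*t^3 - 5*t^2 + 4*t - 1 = 108*r^3 + 42*r^2 + 4*r + 2*t^3 + t^2*(-16*r - 3) + t*(-30*r^2 - 15*r - 2)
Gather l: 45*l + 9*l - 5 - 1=54*l - 6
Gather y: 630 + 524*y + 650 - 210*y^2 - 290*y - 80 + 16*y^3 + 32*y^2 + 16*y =16*y^3 - 178*y^2 + 250*y + 1200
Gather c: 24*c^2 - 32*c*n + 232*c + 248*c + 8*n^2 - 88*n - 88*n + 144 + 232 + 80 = 24*c^2 + c*(480 - 32*n) + 8*n^2 - 176*n + 456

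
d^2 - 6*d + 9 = (d - 3)^2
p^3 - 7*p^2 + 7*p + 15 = (p - 5)*(p - 3)*(p + 1)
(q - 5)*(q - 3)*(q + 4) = q^3 - 4*q^2 - 17*q + 60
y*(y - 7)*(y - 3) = y^3 - 10*y^2 + 21*y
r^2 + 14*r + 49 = (r + 7)^2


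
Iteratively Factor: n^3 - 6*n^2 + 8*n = (n - 4)*(n^2 - 2*n) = n*(n - 4)*(n - 2)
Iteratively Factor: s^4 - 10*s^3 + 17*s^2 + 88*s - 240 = (s + 3)*(s^3 - 13*s^2 + 56*s - 80) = (s - 4)*(s + 3)*(s^2 - 9*s + 20) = (s - 4)^2*(s + 3)*(s - 5)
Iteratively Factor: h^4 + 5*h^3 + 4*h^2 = (h + 4)*(h^3 + h^2) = (h + 1)*(h + 4)*(h^2) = h*(h + 1)*(h + 4)*(h)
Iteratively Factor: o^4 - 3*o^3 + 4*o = (o - 2)*(o^3 - o^2 - 2*o) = o*(o - 2)*(o^2 - o - 2) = o*(o - 2)*(o + 1)*(o - 2)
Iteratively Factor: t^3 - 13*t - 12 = (t - 4)*(t^2 + 4*t + 3) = (t - 4)*(t + 3)*(t + 1)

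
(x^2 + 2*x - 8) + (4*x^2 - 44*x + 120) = 5*x^2 - 42*x + 112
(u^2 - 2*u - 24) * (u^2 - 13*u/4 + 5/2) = u^4 - 21*u^3/4 - 15*u^2 + 73*u - 60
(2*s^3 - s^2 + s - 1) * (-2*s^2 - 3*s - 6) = -4*s^5 - 4*s^4 - 11*s^3 + 5*s^2 - 3*s + 6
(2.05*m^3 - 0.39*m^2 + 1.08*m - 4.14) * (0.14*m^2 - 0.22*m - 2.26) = 0.287*m^5 - 0.5056*m^4 - 4.396*m^3 + 0.0642*m^2 - 1.53*m + 9.3564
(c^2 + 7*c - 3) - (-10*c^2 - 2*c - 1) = 11*c^2 + 9*c - 2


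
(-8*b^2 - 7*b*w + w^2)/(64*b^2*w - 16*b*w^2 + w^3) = (b + w)/(w*(-8*b + w))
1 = 1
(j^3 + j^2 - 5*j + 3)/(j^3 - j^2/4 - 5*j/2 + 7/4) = 4*(j + 3)/(4*j + 7)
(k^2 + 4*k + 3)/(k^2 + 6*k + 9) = (k + 1)/(k + 3)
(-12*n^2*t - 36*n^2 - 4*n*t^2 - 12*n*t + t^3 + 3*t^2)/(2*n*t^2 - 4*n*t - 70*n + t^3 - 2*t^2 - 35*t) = (-6*n*t - 18*n + t^2 + 3*t)/(t^2 - 2*t - 35)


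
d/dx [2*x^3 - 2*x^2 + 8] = 2*x*(3*x - 2)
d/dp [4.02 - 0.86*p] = -0.860000000000000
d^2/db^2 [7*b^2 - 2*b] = 14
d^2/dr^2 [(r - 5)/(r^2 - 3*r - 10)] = 2/(r^3 + 6*r^2 + 12*r + 8)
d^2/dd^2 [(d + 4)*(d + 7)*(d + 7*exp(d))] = 7*d^2*exp(d) + 105*d*exp(d) + 6*d + 364*exp(d) + 22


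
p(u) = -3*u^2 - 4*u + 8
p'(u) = -6*u - 4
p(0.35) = 6.23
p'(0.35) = -6.10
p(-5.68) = -66.07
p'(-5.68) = 30.08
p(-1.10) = 8.77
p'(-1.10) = 2.60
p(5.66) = -110.75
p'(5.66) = -37.96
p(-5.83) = -70.65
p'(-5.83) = 30.98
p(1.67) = -7.05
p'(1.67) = -14.02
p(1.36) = -2.99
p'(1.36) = -12.16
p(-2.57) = -1.53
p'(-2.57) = 11.42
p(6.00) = -124.00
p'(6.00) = -40.00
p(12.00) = -472.00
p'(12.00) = -76.00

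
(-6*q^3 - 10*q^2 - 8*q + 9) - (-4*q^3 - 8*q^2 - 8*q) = -2*q^3 - 2*q^2 + 9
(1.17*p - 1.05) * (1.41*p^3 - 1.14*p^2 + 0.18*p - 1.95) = 1.6497*p^4 - 2.8143*p^3 + 1.4076*p^2 - 2.4705*p + 2.0475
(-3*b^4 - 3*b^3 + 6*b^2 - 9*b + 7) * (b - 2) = -3*b^5 + 3*b^4 + 12*b^3 - 21*b^2 + 25*b - 14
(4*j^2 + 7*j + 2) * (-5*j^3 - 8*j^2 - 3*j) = -20*j^5 - 67*j^4 - 78*j^3 - 37*j^2 - 6*j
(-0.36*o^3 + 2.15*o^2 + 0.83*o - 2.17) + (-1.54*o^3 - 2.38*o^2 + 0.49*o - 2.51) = -1.9*o^3 - 0.23*o^2 + 1.32*o - 4.68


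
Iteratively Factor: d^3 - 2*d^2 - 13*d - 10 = (d + 1)*(d^2 - 3*d - 10) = (d + 1)*(d + 2)*(d - 5)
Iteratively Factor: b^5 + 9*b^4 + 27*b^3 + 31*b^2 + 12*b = (b + 4)*(b^4 + 5*b^3 + 7*b^2 + 3*b) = (b + 3)*(b + 4)*(b^3 + 2*b^2 + b) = b*(b + 3)*(b + 4)*(b^2 + 2*b + 1) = b*(b + 1)*(b + 3)*(b + 4)*(b + 1)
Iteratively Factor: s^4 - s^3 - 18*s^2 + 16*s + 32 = (s + 1)*(s^3 - 2*s^2 - 16*s + 32) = (s - 2)*(s + 1)*(s^2 - 16) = (s - 2)*(s + 1)*(s + 4)*(s - 4)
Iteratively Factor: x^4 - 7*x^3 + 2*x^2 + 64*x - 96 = (x - 4)*(x^3 - 3*x^2 - 10*x + 24) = (x - 4)*(x - 2)*(x^2 - x - 12) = (x - 4)*(x - 2)*(x + 3)*(x - 4)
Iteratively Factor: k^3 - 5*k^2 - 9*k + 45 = (k - 3)*(k^2 - 2*k - 15) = (k - 3)*(k + 3)*(k - 5)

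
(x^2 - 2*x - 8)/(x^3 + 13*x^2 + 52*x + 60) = (x - 4)/(x^2 + 11*x + 30)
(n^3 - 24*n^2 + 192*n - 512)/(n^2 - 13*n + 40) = (n^2 - 16*n + 64)/(n - 5)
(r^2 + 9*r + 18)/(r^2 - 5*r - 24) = (r + 6)/(r - 8)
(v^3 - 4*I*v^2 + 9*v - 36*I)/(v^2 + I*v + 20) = (v^2 + 9)/(v + 5*I)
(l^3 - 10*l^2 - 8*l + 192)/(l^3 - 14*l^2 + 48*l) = (l + 4)/l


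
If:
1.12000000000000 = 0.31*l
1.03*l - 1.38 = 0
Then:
No Solution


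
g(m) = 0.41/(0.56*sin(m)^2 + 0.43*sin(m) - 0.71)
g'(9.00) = 1.74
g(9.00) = -0.94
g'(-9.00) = -0.02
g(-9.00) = -0.52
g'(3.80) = -0.14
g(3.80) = -0.54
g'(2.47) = 7.11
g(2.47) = -1.82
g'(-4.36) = 6.00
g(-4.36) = 2.19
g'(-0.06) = -0.28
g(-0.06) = -0.56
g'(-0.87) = 0.22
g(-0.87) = -0.58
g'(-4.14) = 136.88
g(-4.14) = 8.69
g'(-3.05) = 0.24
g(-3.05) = -0.55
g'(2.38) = 16.61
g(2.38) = -2.80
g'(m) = 0.41*(-1.12*sin(m)*cos(m) - 0.43*cos(m))/(0.56*sin(m)^2 + 0.43*sin(m) - 0.71)^2 = -(0.4592*sin(m) + 0.1763)*cos(m)/(0.56*sin(m)^2 + 0.43*sin(m) - 0.71)^2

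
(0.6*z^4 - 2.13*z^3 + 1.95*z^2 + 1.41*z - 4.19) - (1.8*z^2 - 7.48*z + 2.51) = 0.6*z^4 - 2.13*z^3 + 0.15*z^2 + 8.89*z - 6.7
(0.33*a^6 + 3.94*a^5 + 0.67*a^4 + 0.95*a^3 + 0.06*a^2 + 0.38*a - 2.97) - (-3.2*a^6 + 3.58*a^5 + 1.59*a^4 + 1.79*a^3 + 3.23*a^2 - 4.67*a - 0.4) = 3.53*a^6 + 0.36*a^5 - 0.92*a^4 - 0.84*a^3 - 3.17*a^2 + 5.05*a - 2.57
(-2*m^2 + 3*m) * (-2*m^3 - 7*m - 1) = 4*m^5 - 6*m^4 + 14*m^3 - 19*m^2 - 3*m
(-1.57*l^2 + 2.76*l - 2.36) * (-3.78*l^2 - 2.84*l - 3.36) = 5.9346*l^4 - 5.974*l^3 + 6.3576*l^2 - 2.5712*l + 7.9296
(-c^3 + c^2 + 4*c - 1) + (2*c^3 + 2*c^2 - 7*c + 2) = c^3 + 3*c^2 - 3*c + 1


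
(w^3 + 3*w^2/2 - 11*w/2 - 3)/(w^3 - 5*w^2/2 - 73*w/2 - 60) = (2*w^2 - 3*w - 2)/(2*w^2 - 11*w - 40)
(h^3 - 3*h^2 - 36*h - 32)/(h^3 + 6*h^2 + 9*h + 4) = (h - 8)/(h + 1)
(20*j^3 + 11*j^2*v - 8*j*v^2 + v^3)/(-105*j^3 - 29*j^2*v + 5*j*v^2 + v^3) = (-4*j^2 - 3*j*v + v^2)/(21*j^2 + 10*j*v + v^2)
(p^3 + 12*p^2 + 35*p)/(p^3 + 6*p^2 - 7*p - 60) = p*(p + 7)/(p^2 + p - 12)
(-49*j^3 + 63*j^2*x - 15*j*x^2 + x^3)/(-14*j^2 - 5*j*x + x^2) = (7*j^2 - 8*j*x + x^2)/(2*j + x)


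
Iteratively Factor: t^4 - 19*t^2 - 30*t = (t + 3)*(t^3 - 3*t^2 - 10*t) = (t + 2)*(t + 3)*(t^2 - 5*t) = t*(t + 2)*(t + 3)*(t - 5)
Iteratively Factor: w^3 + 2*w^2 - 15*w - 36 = (w + 3)*(w^2 - w - 12) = (w - 4)*(w + 3)*(w + 3)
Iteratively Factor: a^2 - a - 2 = (a - 2)*(a + 1)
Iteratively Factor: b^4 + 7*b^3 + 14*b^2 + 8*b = (b)*(b^3 + 7*b^2 + 14*b + 8) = b*(b + 1)*(b^2 + 6*b + 8) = b*(b + 1)*(b + 4)*(b + 2)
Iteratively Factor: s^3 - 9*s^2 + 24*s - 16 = (s - 1)*(s^2 - 8*s + 16) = (s - 4)*(s - 1)*(s - 4)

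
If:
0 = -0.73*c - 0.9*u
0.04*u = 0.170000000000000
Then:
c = -5.24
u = 4.25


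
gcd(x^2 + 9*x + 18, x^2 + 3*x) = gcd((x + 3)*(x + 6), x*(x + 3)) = x + 3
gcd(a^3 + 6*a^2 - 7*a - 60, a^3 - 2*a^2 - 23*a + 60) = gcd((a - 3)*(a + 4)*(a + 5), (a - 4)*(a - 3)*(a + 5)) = a^2 + 2*a - 15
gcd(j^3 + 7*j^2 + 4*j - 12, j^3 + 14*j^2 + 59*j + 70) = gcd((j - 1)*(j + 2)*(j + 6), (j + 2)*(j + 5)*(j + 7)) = j + 2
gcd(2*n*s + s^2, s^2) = s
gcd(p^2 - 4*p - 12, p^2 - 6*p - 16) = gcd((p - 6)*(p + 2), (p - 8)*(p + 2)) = p + 2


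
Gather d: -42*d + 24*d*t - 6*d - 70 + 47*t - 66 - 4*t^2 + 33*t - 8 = d*(24*t - 48) - 4*t^2 + 80*t - 144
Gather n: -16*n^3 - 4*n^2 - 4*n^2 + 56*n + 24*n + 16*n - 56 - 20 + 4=-16*n^3 - 8*n^2 + 96*n - 72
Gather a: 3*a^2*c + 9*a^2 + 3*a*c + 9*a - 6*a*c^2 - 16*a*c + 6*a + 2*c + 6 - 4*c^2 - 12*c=a^2*(3*c + 9) + a*(-6*c^2 - 13*c + 15) - 4*c^2 - 10*c + 6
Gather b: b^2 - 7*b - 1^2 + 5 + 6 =b^2 - 7*b + 10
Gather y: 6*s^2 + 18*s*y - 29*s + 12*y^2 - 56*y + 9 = 6*s^2 - 29*s + 12*y^2 + y*(18*s - 56) + 9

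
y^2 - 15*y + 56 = (y - 8)*(y - 7)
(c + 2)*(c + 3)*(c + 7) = c^3 + 12*c^2 + 41*c + 42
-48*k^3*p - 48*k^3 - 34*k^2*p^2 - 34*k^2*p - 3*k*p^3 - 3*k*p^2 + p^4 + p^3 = (-8*k + p)*(2*k + p)*(3*k + p)*(p + 1)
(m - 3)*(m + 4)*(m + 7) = m^3 + 8*m^2 - 5*m - 84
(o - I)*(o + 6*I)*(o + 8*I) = o^3 + 13*I*o^2 - 34*o + 48*I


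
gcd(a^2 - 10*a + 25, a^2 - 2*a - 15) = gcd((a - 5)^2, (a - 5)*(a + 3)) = a - 5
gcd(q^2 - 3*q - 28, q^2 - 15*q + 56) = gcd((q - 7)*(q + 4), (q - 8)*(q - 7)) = q - 7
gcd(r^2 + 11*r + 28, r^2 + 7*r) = r + 7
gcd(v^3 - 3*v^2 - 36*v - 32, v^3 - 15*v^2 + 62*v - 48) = v - 8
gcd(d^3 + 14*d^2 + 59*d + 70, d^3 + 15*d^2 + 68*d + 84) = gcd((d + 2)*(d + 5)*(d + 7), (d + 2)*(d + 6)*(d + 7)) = d^2 + 9*d + 14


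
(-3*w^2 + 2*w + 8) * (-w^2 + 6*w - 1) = 3*w^4 - 20*w^3 + 7*w^2 + 46*w - 8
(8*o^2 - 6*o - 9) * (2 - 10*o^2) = -80*o^4 + 60*o^3 + 106*o^2 - 12*o - 18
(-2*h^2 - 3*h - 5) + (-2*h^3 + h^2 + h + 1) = -2*h^3 - h^2 - 2*h - 4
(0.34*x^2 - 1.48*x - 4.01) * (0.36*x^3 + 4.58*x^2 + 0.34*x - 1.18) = 0.1224*x^5 + 1.0244*x^4 - 8.1064*x^3 - 19.2702*x^2 + 0.383*x + 4.7318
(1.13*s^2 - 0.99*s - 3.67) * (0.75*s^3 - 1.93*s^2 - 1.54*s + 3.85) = 0.8475*s^5 - 2.9234*s^4 - 2.582*s^3 + 12.9582*s^2 + 1.8403*s - 14.1295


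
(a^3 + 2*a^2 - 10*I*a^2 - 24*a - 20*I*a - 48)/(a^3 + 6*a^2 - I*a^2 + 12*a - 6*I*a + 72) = (a^2 + a*(2 - 6*I) - 12*I)/(a^2 + a*(6 + 3*I) + 18*I)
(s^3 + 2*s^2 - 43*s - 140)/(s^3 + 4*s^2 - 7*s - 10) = (s^2 - 3*s - 28)/(s^2 - s - 2)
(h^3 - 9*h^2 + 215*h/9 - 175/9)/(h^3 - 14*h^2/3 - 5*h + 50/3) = (h - 7/3)/(h + 2)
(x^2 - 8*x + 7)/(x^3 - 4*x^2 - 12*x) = (-x^2 + 8*x - 7)/(x*(-x^2 + 4*x + 12))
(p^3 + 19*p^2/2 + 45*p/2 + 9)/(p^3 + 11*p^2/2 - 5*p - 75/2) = (2*p^2 + 13*p + 6)/(2*p^2 + 5*p - 25)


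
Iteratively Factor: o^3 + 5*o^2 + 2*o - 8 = (o + 4)*(o^2 + o - 2) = (o + 2)*(o + 4)*(o - 1)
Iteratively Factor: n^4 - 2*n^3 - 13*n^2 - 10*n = (n - 5)*(n^3 + 3*n^2 + 2*n) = n*(n - 5)*(n^2 + 3*n + 2) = n*(n - 5)*(n + 1)*(n + 2)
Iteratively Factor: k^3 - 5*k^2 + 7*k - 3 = (k - 3)*(k^2 - 2*k + 1) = (k - 3)*(k - 1)*(k - 1)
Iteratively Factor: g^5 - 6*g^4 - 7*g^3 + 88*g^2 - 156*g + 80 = (g - 2)*(g^4 - 4*g^3 - 15*g^2 + 58*g - 40) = (g - 5)*(g - 2)*(g^3 + g^2 - 10*g + 8) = (g - 5)*(g - 2)^2*(g^2 + 3*g - 4) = (g - 5)*(g - 2)^2*(g - 1)*(g + 4)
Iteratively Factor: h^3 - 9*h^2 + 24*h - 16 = (h - 1)*(h^2 - 8*h + 16) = (h - 4)*(h - 1)*(h - 4)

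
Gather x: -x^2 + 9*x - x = -x^2 + 8*x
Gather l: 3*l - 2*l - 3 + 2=l - 1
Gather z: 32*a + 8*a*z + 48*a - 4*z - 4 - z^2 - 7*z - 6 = 80*a - z^2 + z*(8*a - 11) - 10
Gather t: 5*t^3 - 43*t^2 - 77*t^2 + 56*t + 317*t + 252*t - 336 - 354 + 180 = 5*t^3 - 120*t^2 + 625*t - 510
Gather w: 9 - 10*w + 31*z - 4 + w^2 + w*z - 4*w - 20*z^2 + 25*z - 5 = w^2 + w*(z - 14) - 20*z^2 + 56*z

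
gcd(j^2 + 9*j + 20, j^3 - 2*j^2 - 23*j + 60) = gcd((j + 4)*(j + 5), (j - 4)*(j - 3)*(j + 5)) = j + 5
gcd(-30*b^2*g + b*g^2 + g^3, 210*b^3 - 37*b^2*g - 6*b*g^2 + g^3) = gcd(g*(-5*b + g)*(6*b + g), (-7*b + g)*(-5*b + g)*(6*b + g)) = 30*b^2 - b*g - g^2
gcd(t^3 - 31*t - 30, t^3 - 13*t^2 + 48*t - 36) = t - 6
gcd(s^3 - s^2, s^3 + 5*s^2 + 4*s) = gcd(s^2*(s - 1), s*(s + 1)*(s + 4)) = s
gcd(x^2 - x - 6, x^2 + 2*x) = x + 2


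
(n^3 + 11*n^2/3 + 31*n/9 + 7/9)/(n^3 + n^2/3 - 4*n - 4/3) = (3*n^2 + 10*n + 7)/(3*(n^2 - 4))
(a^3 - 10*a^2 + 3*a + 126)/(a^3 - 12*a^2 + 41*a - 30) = (a^2 - 4*a - 21)/(a^2 - 6*a + 5)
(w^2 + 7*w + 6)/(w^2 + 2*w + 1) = (w + 6)/(w + 1)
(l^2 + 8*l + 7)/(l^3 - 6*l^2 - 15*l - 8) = (l + 7)/(l^2 - 7*l - 8)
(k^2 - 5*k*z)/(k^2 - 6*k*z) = (k - 5*z)/(k - 6*z)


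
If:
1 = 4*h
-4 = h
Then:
No Solution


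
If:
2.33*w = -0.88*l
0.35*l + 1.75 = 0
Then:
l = -5.00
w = 1.89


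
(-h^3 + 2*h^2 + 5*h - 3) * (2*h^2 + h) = -2*h^5 + 3*h^4 + 12*h^3 - h^2 - 3*h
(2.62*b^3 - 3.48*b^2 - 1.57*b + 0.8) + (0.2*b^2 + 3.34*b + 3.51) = 2.62*b^3 - 3.28*b^2 + 1.77*b + 4.31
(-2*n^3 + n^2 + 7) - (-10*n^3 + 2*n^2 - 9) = 8*n^3 - n^2 + 16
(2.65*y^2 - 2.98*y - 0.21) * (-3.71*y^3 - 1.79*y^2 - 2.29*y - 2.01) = -9.8315*y^5 + 6.3123*y^4 + 0.0447999999999995*y^3 + 1.8736*y^2 + 6.4707*y + 0.4221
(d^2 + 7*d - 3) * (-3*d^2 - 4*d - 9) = -3*d^4 - 25*d^3 - 28*d^2 - 51*d + 27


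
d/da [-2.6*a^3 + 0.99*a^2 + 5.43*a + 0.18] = -7.8*a^2 + 1.98*a + 5.43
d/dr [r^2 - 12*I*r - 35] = 2*r - 12*I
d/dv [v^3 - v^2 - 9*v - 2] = 3*v^2 - 2*v - 9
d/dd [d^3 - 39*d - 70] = 3*d^2 - 39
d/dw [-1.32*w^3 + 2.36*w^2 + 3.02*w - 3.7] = -3.96*w^2 + 4.72*w + 3.02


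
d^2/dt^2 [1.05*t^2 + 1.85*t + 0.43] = 2.10000000000000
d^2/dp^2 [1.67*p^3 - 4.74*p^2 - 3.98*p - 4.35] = 10.02*p - 9.48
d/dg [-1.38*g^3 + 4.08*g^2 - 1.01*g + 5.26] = -4.14*g^2 + 8.16*g - 1.01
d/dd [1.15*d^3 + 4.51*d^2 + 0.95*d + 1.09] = 3.45*d^2 + 9.02*d + 0.95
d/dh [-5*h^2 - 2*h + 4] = -10*h - 2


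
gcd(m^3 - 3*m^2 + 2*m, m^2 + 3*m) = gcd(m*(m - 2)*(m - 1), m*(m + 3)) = m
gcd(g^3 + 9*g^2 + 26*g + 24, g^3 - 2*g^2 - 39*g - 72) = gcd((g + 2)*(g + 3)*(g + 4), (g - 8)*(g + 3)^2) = g + 3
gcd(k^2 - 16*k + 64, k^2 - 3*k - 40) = k - 8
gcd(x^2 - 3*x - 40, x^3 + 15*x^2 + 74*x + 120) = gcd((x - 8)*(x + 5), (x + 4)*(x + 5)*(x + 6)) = x + 5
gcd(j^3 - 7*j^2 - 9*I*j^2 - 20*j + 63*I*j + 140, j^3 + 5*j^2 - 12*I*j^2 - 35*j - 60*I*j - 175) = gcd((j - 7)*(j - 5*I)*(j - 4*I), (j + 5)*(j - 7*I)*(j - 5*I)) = j - 5*I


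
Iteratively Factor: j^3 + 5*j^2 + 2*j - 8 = (j + 4)*(j^2 + j - 2) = (j + 2)*(j + 4)*(j - 1)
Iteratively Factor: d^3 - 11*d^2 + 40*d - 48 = (d - 3)*(d^2 - 8*d + 16) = (d - 4)*(d - 3)*(d - 4)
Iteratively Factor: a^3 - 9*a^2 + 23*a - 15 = (a - 5)*(a^2 - 4*a + 3) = (a - 5)*(a - 3)*(a - 1)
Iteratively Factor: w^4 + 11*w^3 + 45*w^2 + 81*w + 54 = (w + 3)*(w^3 + 8*w^2 + 21*w + 18) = (w + 3)^2*(w^2 + 5*w + 6) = (w + 3)^3*(w + 2)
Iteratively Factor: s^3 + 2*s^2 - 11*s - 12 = (s + 4)*(s^2 - 2*s - 3) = (s - 3)*(s + 4)*(s + 1)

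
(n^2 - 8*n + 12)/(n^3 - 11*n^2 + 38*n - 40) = (n - 6)/(n^2 - 9*n + 20)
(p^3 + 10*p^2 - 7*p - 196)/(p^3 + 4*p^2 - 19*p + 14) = (p^2 + 3*p - 28)/(p^2 - 3*p + 2)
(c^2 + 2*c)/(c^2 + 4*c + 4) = c/(c + 2)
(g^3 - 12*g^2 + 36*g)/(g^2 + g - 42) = g*(g - 6)/(g + 7)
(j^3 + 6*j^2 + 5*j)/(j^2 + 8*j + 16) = j*(j^2 + 6*j + 5)/(j^2 + 8*j + 16)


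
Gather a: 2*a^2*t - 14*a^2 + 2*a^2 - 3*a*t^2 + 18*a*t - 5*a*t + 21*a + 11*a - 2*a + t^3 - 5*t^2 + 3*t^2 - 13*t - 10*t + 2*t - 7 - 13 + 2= a^2*(2*t - 12) + a*(-3*t^2 + 13*t + 30) + t^3 - 2*t^2 - 21*t - 18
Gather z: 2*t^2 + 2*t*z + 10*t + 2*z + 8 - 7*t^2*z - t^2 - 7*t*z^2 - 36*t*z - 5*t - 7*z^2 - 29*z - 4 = t^2 + 5*t + z^2*(-7*t - 7) + z*(-7*t^2 - 34*t - 27) + 4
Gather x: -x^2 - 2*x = -x^2 - 2*x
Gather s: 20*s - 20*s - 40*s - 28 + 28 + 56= 56 - 40*s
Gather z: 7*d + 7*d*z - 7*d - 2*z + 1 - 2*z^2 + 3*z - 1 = -2*z^2 + z*(7*d + 1)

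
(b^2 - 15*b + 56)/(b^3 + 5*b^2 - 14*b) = (b^2 - 15*b + 56)/(b*(b^2 + 5*b - 14))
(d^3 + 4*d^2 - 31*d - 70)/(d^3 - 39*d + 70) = (d + 2)/(d - 2)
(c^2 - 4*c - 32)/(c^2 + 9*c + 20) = (c - 8)/(c + 5)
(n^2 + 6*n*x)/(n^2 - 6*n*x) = (n + 6*x)/(n - 6*x)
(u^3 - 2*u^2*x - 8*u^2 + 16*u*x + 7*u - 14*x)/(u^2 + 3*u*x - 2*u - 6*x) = (u^3 - 2*u^2*x - 8*u^2 + 16*u*x + 7*u - 14*x)/(u^2 + 3*u*x - 2*u - 6*x)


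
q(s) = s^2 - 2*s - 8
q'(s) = 2*s - 2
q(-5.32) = 30.94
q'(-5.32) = -12.64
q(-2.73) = 4.91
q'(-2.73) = -7.46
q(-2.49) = 3.18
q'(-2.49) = -6.98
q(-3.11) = 7.89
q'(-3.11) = -8.22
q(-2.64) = 4.25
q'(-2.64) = -7.28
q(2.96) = -5.16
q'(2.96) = 3.92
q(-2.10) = 0.61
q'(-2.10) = -6.20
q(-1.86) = -0.82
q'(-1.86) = -5.72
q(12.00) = 112.00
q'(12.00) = 22.00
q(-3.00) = 7.00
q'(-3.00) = -8.00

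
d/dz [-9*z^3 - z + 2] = -27*z^2 - 1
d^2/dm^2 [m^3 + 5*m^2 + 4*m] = 6*m + 10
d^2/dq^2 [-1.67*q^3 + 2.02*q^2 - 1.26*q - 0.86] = 4.04 - 10.02*q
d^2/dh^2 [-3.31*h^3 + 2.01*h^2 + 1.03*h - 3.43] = 4.02 - 19.86*h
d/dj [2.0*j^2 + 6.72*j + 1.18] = 4.0*j + 6.72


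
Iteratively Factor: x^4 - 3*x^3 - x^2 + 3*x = (x + 1)*(x^3 - 4*x^2 + 3*x) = x*(x + 1)*(x^2 - 4*x + 3) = x*(x - 3)*(x + 1)*(x - 1)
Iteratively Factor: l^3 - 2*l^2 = (l)*(l^2 - 2*l) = l*(l - 2)*(l)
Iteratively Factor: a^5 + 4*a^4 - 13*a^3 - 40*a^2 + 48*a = (a)*(a^4 + 4*a^3 - 13*a^2 - 40*a + 48) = a*(a + 4)*(a^3 - 13*a + 12) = a*(a - 1)*(a + 4)*(a^2 + a - 12) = a*(a - 3)*(a - 1)*(a + 4)*(a + 4)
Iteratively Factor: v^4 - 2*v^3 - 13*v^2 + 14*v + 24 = (v + 3)*(v^3 - 5*v^2 + 2*v + 8) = (v + 1)*(v + 3)*(v^2 - 6*v + 8) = (v - 4)*(v + 1)*(v + 3)*(v - 2)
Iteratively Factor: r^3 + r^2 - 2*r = (r - 1)*(r^2 + 2*r) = r*(r - 1)*(r + 2)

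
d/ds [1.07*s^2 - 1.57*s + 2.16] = 2.14*s - 1.57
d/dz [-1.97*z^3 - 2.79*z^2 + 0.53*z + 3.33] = -5.91*z^2 - 5.58*z + 0.53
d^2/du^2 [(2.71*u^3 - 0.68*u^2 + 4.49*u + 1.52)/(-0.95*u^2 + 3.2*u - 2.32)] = (-1.06581410364015e-14*u^5 + 1.4210854715202e-14*u^4 - 47.52517*u^3 + 103.49112*u^2 - 0.417263999999996*u - 83.776896)/(0.857375*u^6 - 8.664*u^5 + 35.4654*u^4 - 75.0848*u^3 + 86.61024*u^2 - 51.67104*u + 12.487168)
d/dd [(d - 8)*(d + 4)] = 2*d - 4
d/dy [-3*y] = -3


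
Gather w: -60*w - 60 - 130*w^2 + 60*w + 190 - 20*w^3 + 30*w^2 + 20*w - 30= -20*w^3 - 100*w^2 + 20*w + 100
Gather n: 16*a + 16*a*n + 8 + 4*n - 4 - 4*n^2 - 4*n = 16*a*n + 16*a - 4*n^2 + 4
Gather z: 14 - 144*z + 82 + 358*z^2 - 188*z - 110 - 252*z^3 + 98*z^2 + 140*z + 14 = -252*z^3 + 456*z^2 - 192*z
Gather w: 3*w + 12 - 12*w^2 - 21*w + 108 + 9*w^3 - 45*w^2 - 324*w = 9*w^3 - 57*w^2 - 342*w + 120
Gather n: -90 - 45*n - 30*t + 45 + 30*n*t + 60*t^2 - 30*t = n*(30*t - 45) + 60*t^2 - 60*t - 45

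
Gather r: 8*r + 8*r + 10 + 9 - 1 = 16*r + 18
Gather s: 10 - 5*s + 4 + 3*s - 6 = 8 - 2*s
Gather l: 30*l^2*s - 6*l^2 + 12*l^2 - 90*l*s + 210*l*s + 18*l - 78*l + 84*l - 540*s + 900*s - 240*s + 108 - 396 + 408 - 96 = l^2*(30*s + 6) + l*(120*s + 24) + 120*s + 24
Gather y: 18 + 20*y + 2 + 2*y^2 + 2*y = 2*y^2 + 22*y + 20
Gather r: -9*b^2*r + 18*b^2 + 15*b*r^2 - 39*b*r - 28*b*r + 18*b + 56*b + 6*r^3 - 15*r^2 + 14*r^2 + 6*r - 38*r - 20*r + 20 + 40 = 18*b^2 + 74*b + 6*r^3 + r^2*(15*b - 1) + r*(-9*b^2 - 67*b - 52) + 60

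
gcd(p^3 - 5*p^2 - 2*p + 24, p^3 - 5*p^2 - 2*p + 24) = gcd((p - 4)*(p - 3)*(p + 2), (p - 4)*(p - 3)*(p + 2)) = p^3 - 5*p^2 - 2*p + 24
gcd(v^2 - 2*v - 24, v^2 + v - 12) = v + 4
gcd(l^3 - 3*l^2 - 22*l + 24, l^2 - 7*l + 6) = l^2 - 7*l + 6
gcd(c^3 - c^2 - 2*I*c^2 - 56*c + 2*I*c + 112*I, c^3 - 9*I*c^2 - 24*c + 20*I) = c - 2*I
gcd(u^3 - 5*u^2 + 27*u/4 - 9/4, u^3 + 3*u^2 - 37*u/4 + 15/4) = u^2 - 2*u + 3/4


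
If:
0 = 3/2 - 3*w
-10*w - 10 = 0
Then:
No Solution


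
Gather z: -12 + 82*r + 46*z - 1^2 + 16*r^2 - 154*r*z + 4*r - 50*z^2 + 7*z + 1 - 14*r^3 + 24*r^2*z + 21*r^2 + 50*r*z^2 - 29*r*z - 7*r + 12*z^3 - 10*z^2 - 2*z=-14*r^3 + 37*r^2 + 79*r + 12*z^3 + z^2*(50*r - 60) + z*(24*r^2 - 183*r + 51) - 12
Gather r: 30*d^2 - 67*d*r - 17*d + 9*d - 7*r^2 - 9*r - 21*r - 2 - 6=30*d^2 - 8*d - 7*r^2 + r*(-67*d - 30) - 8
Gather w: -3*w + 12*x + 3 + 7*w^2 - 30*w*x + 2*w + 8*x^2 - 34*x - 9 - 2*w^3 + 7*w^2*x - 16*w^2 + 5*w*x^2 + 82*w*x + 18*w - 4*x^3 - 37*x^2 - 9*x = -2*w^3 + w^2*(7*x - 9) + w*(5*x^2 + 52*x + 17) - 4*x^3 - 29*x^2 - 31*x - 6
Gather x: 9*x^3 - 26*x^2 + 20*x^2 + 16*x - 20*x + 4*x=9*x^3 - 6*x^2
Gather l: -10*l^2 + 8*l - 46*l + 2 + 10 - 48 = -10*l^2 - 38*l - 36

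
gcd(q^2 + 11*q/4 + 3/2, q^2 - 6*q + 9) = 1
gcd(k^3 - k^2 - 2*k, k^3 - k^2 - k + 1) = k + 1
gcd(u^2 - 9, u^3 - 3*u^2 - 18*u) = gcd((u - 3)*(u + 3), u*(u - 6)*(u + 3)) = u + 3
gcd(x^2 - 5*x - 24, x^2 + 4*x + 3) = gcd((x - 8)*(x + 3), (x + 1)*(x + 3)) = x + 3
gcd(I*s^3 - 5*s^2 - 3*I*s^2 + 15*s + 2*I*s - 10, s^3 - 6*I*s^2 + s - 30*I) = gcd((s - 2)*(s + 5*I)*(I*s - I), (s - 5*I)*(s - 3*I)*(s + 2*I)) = 1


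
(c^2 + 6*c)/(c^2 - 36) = c/(c - 6)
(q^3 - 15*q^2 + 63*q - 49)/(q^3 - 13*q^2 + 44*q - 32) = (q^2 - 14*q + 49)/(q^2 - 12*q + 32)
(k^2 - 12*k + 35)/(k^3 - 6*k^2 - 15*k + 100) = (k - 7)/(k^2 - k - 20)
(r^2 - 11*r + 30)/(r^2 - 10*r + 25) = (r - 6)/(r - 5)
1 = 1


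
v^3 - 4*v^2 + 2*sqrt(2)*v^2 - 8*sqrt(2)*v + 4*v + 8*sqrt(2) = (v - 2)^2*(v + 2*sqrt(2))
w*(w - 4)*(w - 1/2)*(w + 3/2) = w^4 - 3*w^3 - 19*w^2/4 + 3*w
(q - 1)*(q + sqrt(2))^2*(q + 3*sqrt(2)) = q^4 - q^3 + 5*sqrt(2)*q^3 - 5*sqrt(2)*q^2 + 14*q^2 - 14*q + 6*sqrt(2)*q - 6*sqrt(2)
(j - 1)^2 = j^2 - 2*j + 1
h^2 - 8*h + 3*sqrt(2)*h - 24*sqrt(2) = (h - 8)*(h + 3*sqrt(2))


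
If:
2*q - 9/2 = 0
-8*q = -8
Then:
No Solution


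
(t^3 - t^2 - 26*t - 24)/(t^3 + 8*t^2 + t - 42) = (t^3 - t^2 - 26*t - 24)/(t^3 + 8*t^2 + t - 42)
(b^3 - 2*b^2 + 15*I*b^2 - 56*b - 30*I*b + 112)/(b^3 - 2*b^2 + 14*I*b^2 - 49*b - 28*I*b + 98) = (b + 8*I)/(b + 7*I)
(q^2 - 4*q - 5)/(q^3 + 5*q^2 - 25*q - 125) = (q + 1)/(q^2 + 10*q + 25)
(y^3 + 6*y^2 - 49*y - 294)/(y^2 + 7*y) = y - 1 - 42/y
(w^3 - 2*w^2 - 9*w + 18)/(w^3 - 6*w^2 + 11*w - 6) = (w + 3)/(w - 1)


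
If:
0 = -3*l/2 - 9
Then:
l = -6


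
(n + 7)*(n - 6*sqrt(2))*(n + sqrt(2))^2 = n^4 - 4*sqrt(2)*n^3 + 7*n^3 - 28*sqrt(2)*n^2 - 22*n^2 - 154*n - 12*sqrt(2)*n - 84*sqrt(2)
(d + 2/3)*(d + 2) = d^2 + 8*d/3 + 4/3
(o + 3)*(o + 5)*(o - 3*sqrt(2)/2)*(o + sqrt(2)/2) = o^4 - sqrt(2)*o^3 + 8*o^3 - 8*sqrt(2)*o^2 + 27*o^2/2 - 15*sqrt(2)*o - 12*o - 45/2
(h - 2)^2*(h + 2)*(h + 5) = h^4 + 3*h^3 - 14*h^2 - 12*h + 40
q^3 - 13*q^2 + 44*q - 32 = (q - 8)*(q - 4)*(q - 1)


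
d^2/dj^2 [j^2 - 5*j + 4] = 2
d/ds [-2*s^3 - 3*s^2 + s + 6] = -6*s^2 - 6*s + 1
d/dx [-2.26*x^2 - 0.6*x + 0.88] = -4.52*x - 0.6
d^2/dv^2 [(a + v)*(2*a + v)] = 2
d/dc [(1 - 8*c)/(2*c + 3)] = -26/(2*c + 3)^2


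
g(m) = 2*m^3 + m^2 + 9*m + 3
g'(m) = 6*m^2 + 2*m + 9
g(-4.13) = -158.00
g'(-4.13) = 103.08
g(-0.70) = -3.50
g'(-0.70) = 10.54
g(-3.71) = -118.76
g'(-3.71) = 84.16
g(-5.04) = -273.01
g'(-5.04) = 151.33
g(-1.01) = -7.13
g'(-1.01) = 13.10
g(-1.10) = -8.35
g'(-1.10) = 14.06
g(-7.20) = -756.46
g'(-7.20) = 305.64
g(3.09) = 99.37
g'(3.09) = 72.47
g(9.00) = 1623.00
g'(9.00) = 513.00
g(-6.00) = -447.00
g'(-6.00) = 213.00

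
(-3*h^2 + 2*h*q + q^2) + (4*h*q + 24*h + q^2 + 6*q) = -3*h^2 + 6*h*q + 24*h + 2*q^2 + 6*q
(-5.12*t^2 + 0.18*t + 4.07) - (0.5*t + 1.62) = -5.12*t^2 - 0.32*t + 2.45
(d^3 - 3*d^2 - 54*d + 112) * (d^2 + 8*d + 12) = d^5 + 5*d^4 - 66*d^3 - 356*d^2 + 248*d + 1344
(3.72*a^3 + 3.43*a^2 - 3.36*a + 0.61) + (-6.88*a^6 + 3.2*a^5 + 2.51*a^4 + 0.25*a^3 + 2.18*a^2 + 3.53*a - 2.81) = -6.88*a^6 + 3.2*a^5 + 2.51*a^4 + 3.97*a^3 + 5.61*a^2 + 0.17*a - 2.2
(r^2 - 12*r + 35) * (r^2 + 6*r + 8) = r^4 - 6*r^3 - 29*r^2 + 114*r + 280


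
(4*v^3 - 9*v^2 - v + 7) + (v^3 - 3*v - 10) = 5*v^3 - 9*v^2 - 4*v - 3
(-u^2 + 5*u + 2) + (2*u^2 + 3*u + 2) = u^2 + 8*u + 4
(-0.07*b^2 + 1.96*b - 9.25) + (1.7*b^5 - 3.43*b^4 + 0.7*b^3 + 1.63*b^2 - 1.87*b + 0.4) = 1.7*b^5 - 3.43*b^4 + 0.7*b^3 + 1.56*b^2 + 0.0899999999999999*b - 8.85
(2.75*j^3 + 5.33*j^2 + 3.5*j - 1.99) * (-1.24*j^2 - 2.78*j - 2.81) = -3.41*j^5 - 14.2542*j^4 - 26.8849*j^3 - 22.2397*j^2 - 4.3028*j + 5.5919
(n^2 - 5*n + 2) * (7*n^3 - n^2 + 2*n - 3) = 7*n^5 - 36*n^4 + 21*n^3 - 15*n^2 + 19*n - 6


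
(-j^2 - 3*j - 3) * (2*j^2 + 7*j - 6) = -2*j^4 - 13*j^3 - 21*j^2 - 3*j + 18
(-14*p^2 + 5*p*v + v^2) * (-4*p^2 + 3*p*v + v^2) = 56*p^4 - 62*p^3*v - 3*p^2*v^2 + 8*p*v^3 + v^4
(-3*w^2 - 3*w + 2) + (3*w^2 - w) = 2 - 4*w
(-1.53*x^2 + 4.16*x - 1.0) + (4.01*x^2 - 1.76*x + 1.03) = 2.48*x^2 + 2.4*x + 0.03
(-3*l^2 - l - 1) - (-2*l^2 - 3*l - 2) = -l^2 + 2*l + 1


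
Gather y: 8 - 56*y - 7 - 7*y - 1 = -63*y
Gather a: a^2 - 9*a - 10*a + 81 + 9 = a^2 - 19*a + 90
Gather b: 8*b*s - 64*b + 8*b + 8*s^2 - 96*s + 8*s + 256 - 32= b*(8*s - 56) + 8*s^2 - 88*s + 224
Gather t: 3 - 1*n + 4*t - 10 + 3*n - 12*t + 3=2*n - 8*t - 4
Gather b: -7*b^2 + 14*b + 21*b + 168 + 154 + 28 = -7*b^2 + 35*b + 350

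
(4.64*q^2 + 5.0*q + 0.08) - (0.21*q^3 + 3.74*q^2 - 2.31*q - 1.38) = -0.21*q^3 + 0.899999999999999*q^2 + 7.31*q + 1.46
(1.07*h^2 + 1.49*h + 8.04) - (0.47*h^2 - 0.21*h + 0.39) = 0.6*h^2 + 1.7*h + 7.65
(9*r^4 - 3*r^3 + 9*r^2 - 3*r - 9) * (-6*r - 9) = -54*r^5 - 63*r^4 - 27*r^3 - 63*r^2 + 81*r + 81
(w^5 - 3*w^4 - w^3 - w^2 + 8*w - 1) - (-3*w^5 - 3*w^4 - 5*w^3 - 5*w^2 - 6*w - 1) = 4*w^5 + 4*w^3 + 4*w^2 + 14*w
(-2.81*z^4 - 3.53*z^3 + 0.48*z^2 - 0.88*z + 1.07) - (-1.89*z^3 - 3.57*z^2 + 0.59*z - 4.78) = -2.81*z^4 - 1.64*z^3 + 4.05*z^2 - 1.47*z + 5.85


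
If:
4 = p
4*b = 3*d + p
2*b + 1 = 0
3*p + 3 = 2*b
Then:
No Solution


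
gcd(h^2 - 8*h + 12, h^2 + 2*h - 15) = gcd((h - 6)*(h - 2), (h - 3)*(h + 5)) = 1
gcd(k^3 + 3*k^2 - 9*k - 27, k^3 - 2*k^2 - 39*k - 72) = k^2 + 6*k + 9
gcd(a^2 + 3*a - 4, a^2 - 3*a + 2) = a - 1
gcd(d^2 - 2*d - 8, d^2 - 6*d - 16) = d + 2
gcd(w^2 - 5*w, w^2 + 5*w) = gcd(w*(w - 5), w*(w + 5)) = w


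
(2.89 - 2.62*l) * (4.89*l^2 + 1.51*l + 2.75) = -12.8118*l^3 + 10.1759*l^2 - 2.8411*l + 7.9475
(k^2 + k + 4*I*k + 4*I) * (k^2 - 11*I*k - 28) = k^4 + k^3 - 7*I*k^3 + 16*k^2 - 7*I*k^2 + 16*k - 112*I*k - 112*I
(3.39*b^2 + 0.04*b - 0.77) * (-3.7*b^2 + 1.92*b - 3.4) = -12.543*b^4 + 6.3608*b^3 - 8.6002*b^2 - 1.6144*b + 2.618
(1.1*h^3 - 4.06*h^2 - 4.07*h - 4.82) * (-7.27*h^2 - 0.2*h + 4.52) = -7.997*h^5 + 29.2962*h^4 + 35.3729*h^3 + 17.5042*h^2 - 17.4324*h - 21.7864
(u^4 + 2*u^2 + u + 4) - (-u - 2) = u^4 + 2*u^2 + 2*u + 6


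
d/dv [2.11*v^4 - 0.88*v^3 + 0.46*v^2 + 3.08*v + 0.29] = 8.44*v^3 - 2.64*v^2 + 0.92*v + 3.08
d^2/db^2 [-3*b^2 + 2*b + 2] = -6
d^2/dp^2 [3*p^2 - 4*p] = 6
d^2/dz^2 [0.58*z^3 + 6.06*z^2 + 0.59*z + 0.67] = 3.48*z + 12.12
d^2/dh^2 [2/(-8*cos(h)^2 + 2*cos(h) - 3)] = 4*(-128*sin(h)^4 + 18*sin(h)^2 - 33*cos(h) + 6*cos(3*h) + 90)/(8*sin(h)^2 + 2*cos(h) - 11)^3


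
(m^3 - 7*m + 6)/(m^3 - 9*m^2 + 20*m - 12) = (m + 3)/(m - 6)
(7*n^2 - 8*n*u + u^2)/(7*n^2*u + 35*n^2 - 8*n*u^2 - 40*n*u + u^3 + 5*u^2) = 1/(u + 5)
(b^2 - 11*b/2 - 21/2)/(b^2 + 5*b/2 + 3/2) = (b - 7)/(b + 1)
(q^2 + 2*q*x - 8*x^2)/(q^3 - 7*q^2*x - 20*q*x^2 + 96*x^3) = (q - 2*x)/(q^2 - 11*q*x + 24*x^2)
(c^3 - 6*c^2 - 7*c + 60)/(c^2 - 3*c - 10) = (c^2 - c - 12)/(c + 2)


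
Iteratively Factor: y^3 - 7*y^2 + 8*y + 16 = (y - 4)*(y^2 - 3*y - 4) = (y - 4)*(y + 1)*(y - 4)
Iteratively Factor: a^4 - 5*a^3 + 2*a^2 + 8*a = (a)*(a^3 - 5*a^2 + 2*a + 8) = a*(a - 2)*(a^2 - 3*a - 4) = a*(a - 4)*(a - 2)*(a + 1)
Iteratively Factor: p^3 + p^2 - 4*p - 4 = (p - 2)*(p^2 + 3*p + 2) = (p - 2)*(p + 1)*(p + 2)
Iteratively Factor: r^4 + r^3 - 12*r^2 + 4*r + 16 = (r - 2)*(r^3 + 3*r^2 - 6*r - 8) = (r - 2)*(r + 4)*(r^2 - r - 2) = (r - 2)*(r + 1)*(r + 4)*(r - 2)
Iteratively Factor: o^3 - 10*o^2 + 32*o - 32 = (o - 4)*(o^2 - 6*o + 8) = (o - 4)^2*(o - 2)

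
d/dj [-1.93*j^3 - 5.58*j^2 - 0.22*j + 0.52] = -5.79*j^2 - 11.16*j - 0.22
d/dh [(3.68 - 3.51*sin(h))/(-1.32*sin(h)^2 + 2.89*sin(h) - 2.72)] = (-4.6332*sin(h)^2 + 9.7152*sin(h) - 1.088)*cos(h)/(1.7424*sin(h)^4 - 7.6296*sin(h)^3 + 15.5329*sin(h)^2 - 15.7216*sin(h) + 7.3984)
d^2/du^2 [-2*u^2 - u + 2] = -4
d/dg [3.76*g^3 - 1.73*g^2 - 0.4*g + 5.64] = 11.28*g^2 - 3.46*g - 0.4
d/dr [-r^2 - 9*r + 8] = -2*r - 9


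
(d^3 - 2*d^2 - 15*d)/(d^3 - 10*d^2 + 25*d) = (d + 3)/(d - 5)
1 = 1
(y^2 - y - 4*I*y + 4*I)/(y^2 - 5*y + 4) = (y - 4*I)/(y - 4)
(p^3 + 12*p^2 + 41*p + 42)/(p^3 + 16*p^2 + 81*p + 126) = (p + 2)/(p + 6)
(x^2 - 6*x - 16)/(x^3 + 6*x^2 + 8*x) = (x - 8)/(x*(x + 4))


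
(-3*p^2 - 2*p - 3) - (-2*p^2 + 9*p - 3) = -p^2 - 11*p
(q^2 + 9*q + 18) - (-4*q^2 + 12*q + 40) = 5*q^2 - 3*q - 22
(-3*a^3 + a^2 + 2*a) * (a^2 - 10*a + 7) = -3*a^5 + 31*a^4 - 29*a^3 - 13*a^2 + 14*a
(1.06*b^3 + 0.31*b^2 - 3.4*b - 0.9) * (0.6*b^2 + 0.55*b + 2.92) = 0.636*b^5 + 0.769*b^4 + 1.2257*b^3 - 1.5048*b^2 - 10.423*b - 2.628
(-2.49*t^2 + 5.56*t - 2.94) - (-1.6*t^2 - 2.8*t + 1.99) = -0.89*t^2 + 8.36*t - 4.93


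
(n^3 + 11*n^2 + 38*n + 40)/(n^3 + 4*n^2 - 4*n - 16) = (n + 5)/(n - 2)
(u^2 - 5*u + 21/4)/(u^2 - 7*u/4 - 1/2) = (-4*u^2 + 20*u - 21)/(-4*u^2 + 7*u + 2)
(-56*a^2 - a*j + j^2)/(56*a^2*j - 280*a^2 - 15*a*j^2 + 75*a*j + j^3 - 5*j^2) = (-7*a - j)/(7*a*j - 35*a - j^2 + 5*j)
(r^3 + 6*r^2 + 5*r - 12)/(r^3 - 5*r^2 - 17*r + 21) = (r + 4)/(r - 7)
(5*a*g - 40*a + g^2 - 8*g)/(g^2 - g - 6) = (-5*a*g + 40*a - g^2 + 8*g)/(-g^2 + g + 6)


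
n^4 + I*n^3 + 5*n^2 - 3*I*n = n*(n - I)^2*(n + 3*I)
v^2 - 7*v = v*(v - 7)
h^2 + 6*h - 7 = (h - 1)*(h + 7)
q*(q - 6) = q^2 - 6*q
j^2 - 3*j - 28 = (j - 7)*(j + 4)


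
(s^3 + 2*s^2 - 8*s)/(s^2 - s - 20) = s*(s - 2)/(s - 5)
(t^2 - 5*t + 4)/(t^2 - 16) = (t - 1)/(t + 4)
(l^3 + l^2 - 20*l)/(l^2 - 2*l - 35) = l*(l - 4)/(l - 7)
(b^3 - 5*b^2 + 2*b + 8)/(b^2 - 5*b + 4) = (b^2 - b - 2)/(b - 1)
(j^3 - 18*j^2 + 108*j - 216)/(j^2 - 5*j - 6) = (j^2 - 12*j + 36)/(j + 1)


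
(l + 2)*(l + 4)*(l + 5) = l^3 + 11*l^2 + 38*l + 40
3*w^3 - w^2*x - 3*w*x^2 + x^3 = (-3*w + x)*(-w + x)*(w + x)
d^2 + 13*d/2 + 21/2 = (d + 3)*(d + 7/2)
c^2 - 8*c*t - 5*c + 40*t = (c - 5)*(c - 8*t)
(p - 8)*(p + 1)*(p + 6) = p^3 - p^2 - 50*p - 48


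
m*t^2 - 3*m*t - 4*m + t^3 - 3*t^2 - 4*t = (m + t)*(t - 4)*(t + 1)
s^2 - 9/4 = (s - 3/2)*(s + 3/2)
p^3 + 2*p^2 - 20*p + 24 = (p - 2)^2*(p + 6)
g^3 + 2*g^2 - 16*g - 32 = (g - 4)*(g + 2)*(g + 4)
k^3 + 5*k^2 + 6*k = k*(k + 2)*(k + 3)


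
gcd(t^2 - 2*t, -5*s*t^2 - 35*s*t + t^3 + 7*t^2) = t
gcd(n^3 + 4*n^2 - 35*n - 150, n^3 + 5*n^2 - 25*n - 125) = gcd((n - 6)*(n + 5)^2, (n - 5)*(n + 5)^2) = n^2 + 10*n + 25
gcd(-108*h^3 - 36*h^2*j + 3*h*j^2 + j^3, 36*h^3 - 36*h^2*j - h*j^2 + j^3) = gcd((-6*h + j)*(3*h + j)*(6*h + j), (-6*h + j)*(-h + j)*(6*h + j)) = 36*h^2 - j^2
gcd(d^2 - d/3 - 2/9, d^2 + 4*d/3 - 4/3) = d - 2/3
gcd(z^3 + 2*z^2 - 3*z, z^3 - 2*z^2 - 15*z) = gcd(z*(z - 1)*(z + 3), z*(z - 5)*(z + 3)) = z^2 + 3*z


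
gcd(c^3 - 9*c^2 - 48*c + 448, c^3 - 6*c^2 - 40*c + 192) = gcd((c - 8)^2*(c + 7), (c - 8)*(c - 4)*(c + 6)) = c - 8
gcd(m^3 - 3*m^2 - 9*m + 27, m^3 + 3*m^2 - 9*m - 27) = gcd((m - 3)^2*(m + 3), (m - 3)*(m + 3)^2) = m^2 - 9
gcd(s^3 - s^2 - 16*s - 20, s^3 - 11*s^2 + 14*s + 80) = s^2 - 3*s - 10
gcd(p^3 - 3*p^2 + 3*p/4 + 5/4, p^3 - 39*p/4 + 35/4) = p^2 - 7*p/2 + 5/2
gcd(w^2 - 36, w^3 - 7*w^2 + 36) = w - 6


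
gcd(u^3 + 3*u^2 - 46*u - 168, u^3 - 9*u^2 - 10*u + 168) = u^2 - 3*u - 28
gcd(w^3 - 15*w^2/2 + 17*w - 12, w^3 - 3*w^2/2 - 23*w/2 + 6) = w - 4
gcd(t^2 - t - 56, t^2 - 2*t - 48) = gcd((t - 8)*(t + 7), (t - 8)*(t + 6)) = t - 8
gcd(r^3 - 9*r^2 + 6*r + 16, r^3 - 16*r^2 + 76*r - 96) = r^2 - 10*r + 16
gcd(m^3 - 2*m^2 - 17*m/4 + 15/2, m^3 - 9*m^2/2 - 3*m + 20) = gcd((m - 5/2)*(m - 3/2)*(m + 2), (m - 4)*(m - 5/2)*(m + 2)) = m^2 - m/2 - 5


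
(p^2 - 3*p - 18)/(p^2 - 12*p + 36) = (p + 3)/(p - 6)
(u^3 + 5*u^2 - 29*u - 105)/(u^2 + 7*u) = u - 2 - 15/u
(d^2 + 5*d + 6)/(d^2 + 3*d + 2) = (d + 3)/(d + 1)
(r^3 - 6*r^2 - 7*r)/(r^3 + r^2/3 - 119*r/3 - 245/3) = 3*r*(r + 1)/(3*r^2 + 22*r + 35)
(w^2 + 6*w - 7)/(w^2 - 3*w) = (w^2 + 6*w - 7)/(w*(w - 3))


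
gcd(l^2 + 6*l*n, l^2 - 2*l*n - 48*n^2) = l + 6*n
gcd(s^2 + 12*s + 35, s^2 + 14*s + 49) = s + 7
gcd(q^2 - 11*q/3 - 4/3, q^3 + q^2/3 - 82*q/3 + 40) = q - 4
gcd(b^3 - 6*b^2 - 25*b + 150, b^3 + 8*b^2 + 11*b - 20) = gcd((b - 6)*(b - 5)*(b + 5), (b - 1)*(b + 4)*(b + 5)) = b + 5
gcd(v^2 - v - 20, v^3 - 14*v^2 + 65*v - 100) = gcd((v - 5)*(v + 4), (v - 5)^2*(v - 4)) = v - 5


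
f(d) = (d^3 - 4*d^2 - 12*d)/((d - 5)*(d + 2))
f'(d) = (3*d^2 - 8*d - 12)/((d - 5)*(d + 2)) - (d^3 - 4*d^2 - 12*d)/((d - 5)*(d + 2)^2) - (d^3 - 4*d^2 - 12*d)/((d - 5)^2*(d + 2)) = (d^2 - 10*d + 30)/(d^2 - 10*d + 25)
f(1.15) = 1.45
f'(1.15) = 1.34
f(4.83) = 33.24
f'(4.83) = 174.01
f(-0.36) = -0.43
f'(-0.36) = 1.17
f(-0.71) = -0.83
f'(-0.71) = 1.15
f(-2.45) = -2.78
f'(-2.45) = 1.09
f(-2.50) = -2.83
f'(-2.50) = 1.09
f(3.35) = 5.38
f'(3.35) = 2.84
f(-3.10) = -3.48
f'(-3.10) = 1.08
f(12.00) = 10.29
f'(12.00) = 1.10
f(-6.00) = -6.55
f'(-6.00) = 1.04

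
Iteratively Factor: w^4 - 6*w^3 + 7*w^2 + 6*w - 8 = (w + 1)*(w^3 - 7*w^2 + 14*w - 8) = (w - 4)*(w + 1)*(w^2 - 3*w + 2) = (w - 4)*(w - 1)*(w + 1)*(w - 2)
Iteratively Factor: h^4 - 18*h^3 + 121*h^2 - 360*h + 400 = (h - 5)*(h^3 - 13*h^2 + 56*h - 80) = (h - 5)^2*(h^2 - 8*h + 16) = (h - 5)^2*(h - 4)*(h - 4)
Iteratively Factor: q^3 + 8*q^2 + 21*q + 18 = (q + 2)*(q^2 + 6*q + 9) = (q + 2)*(q + 3)*(q + 3)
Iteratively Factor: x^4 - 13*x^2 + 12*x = (x - 1)*(x^3 + x^2 - 12*x) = (x - 1)*(x + 4)*(x^2 - 3*x) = (x - 3)*(x - 1)*(x + 4)*(x)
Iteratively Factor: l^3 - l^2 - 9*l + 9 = (l + 3)*(l^2 - 4*l + 3) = (l - 1)*(l + 3)*(l - 3)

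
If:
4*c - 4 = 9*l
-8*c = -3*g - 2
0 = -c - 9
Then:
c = -9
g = -74/3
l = -40/9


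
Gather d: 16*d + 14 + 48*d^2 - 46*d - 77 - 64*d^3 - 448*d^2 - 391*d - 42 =-64*d^3 - 400*d^2 - 421*d - 105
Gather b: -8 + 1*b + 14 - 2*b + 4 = 10 - b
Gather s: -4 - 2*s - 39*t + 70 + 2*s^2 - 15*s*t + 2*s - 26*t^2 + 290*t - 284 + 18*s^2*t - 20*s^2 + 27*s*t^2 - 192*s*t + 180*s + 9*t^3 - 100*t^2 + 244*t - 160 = s^2*(18*t - 18) + s*(27*t^2 - 207*t + 180) + 9*t^3 - 126*t^2 + 495*t - 378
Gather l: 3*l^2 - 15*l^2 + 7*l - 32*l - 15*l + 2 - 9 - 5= -12*l^2 - 40*l - 12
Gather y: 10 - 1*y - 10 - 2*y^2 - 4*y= -2*y^2 - 5*y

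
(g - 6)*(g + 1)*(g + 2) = g^3 - 3*g^2 - 16*g - 12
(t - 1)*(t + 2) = t^2 + t - 2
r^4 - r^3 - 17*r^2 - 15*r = r*(r - 5)*(r + 1)*(r + 3)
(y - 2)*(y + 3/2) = y^2 - y/2 - 3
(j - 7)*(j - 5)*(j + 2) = j^3 - 10*j^2 + 11*j + 70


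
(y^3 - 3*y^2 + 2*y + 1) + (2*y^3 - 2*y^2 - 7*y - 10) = 3*y^3 - 5*y^2 - 5*y - 9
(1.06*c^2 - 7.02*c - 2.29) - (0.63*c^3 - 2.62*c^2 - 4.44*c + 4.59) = -0.63*c^3 + 3.68*c^2 - 2.58*c - 6.88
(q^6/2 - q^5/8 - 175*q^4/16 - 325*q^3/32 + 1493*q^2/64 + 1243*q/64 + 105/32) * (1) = q^6/2 - q^5/8 - 175*q^4/16 - 325*q^3/32 + 1493*q^2/64 + 1243*q/64 + 105/32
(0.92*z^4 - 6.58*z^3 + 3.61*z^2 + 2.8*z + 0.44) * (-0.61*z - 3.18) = -0.5612*z^5 + 1.0882*z^4 + 18.7223*z^3 - 13.1878*z^2 - 9.1724*z - 1.3992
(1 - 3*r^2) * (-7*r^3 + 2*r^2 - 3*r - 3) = 21*r^5 - 6*r^4 + 2*r^3 + 11*r^2 - 3*r - 3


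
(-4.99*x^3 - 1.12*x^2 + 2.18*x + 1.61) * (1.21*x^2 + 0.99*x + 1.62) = -6.0379*x^5 - 6.2953*x^4 - 6.5548*x^3 + 2.2919*x^2 + 5.1255*x + 2.6082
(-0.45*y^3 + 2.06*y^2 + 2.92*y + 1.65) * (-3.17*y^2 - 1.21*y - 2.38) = 1.4265*y^5 - 5.9857*y^4 - 10.678*y^3 - 13.6665*y^2 - 8.9461*y - 3.927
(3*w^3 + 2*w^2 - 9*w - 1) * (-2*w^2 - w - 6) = -6*w^5 - 7*w^4 - 2*w^3 - w^2 + 55*w + 6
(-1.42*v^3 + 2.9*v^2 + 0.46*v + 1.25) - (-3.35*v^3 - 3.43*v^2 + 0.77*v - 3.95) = 1.93*v^3 + 6.33*v^2 - 0.31*v + 5.2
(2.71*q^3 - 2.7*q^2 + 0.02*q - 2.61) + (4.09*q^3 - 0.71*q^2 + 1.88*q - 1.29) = 6.8*q^3 - 3.41*q^2 + 1.9*q - 3.9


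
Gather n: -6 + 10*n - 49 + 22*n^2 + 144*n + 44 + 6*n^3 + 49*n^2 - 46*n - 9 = 6*n^3 + 71*n^2 + 108*n - 20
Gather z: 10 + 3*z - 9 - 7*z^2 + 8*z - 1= -7*z^2 + 11*z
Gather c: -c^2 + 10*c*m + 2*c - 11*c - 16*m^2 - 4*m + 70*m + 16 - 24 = -c^2 + c*(10*m - 9) - 16*m^2 + 66*m - 8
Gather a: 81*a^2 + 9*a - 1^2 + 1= 81*a^2 + 9*a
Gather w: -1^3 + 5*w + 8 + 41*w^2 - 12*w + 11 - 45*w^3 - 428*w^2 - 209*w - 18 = -45*w^3 - 387*w^2 - 216*w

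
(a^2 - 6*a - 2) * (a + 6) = a^3 - 38*a - 12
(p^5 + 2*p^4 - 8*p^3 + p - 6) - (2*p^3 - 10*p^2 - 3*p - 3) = p^5 + 2*p^4 - 10*p^3 + 10*p^2 + 4*p - 3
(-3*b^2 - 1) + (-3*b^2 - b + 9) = -6*b^2 - b + 8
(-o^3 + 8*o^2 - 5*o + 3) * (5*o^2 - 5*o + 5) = -5*o^5 + 45*o^4 - 70*o^3 + 80*o^2 - 40*o + 15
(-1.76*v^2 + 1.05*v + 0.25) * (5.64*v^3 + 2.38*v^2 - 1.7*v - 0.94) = -9.9264*v^5 + 1.7332*v^4 + 6.901*v^3 + 0.4644*v^2 - 1.412*v - 0.235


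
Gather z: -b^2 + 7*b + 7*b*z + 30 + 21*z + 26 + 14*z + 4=-b^2 + 7*b + z*(7*b + 35) + 60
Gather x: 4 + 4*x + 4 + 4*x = 8*x + 8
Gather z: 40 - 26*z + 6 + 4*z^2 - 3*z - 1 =4*z^2 - 29*z + 45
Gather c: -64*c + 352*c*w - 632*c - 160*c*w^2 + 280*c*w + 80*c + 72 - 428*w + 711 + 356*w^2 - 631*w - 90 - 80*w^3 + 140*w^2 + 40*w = c*(-160*w^2 + 632*w - 616) - 80*w^3 + 496*w^2 - 1019*w + 693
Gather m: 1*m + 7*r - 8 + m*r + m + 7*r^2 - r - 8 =m*(r + 2) + 7*r^2 + 6*r - 16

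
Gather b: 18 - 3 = 15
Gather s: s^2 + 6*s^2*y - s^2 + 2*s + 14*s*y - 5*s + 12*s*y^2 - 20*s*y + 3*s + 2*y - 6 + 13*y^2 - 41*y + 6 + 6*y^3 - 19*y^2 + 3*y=6*s^2*y + s*(12*y^2 - 6*y) + 6*y^3 - 6*y^2 - 36*y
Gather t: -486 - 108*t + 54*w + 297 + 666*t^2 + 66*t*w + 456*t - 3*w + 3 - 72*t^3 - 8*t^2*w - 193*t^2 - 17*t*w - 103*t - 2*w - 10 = -72*t^3 + t^2*(473 - 8*w) + t*(49*w + 245) + 49*w - 196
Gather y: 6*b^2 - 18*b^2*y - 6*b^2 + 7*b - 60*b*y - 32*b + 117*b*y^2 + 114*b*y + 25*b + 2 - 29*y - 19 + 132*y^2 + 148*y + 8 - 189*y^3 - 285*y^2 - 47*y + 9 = -189*y^3 + y^2*(117*b - 153) + y*(-18*b^2 + 54*b + 72)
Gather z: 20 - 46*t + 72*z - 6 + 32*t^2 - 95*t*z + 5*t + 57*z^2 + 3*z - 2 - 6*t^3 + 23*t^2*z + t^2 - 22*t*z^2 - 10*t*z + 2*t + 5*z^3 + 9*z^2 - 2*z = -6*t^3 + 33*t^2 - 39*t + 5*z^3 + z^2*(66 - 22*t) + z*(23*t^2 - 105*t + 73) + 12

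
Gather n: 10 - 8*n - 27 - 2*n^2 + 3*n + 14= -2*n^2 - 5*n - 3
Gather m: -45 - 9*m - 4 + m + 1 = -8*m - 48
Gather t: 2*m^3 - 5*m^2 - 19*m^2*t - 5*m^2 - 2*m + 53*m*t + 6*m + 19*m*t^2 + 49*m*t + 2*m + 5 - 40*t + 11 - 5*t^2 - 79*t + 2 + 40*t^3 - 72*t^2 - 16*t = 2*m^3 - 10*m^2 + 6*m + 40*t^3 + t^2*(19*m - 77) + t*(-19*m^2 + 102*m - 135) + 18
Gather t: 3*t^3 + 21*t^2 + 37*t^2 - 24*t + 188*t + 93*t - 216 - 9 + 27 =3*t^3 + 58*t^2 + 257*t - 198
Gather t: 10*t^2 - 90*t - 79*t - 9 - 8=10*t^2 - 169*t - 17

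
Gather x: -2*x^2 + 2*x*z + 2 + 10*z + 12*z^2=-2*x^2 + 2*x*z + 12*z^2 + 10*z + 2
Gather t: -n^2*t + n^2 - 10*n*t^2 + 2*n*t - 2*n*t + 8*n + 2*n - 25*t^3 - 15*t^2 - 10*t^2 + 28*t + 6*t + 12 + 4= n^2 + 10*n - 25*t^3 + t^2*(-10*n - 25) + t*(34 - n^2) + 16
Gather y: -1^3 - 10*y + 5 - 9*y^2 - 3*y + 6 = -9*y^2 - 13*y + 10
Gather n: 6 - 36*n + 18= 24 - 36*n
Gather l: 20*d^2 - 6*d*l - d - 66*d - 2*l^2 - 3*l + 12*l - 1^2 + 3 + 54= 20*d^2 - 67*d - 2*l^2 + l*(9 - 6*d) + 56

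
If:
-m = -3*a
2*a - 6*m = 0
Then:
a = 0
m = 0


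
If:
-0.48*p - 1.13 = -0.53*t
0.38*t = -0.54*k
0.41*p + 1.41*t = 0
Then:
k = -0.36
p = -1.78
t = 0.52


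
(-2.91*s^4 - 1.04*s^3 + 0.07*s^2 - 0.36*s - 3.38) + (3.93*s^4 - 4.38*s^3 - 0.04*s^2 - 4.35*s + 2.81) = 1.02*s^4 - 5.42*s^3 + 0.03*s^2 - 4.71*s - 0.57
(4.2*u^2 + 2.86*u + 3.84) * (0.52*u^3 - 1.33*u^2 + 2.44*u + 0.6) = 2.184*u^5 - 4.0988*u^4 + 8.441*u^3 + 4.3912*u^2 + 11.0856*u + 2.304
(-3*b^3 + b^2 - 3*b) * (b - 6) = -3*b^4 + 19*b^3 - 9*b^2 + 18*b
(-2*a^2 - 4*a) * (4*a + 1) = -8*a^3 - 18*a^2 - 4*a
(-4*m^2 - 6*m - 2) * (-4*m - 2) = 16*m^3 + 32*m^2 + 20*m + 4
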